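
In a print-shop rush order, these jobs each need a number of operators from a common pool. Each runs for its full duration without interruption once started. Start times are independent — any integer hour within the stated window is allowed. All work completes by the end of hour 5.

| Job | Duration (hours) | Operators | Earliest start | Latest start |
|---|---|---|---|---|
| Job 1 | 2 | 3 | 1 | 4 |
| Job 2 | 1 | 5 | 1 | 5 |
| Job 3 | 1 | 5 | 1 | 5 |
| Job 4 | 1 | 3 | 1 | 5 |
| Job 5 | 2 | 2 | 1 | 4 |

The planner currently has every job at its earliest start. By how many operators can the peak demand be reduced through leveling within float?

13

Early-start peak: h1:18  h2:5  h3:0  h4:0  h5:0 ⇒ 18.
Leveled (Job 1@1, Job 2@3, Job 3@4, Job 4@5, Job 5@1): h1:5  h2:5  h3:5  h4:5  h5:3 ⇒ 5.
Reduction 18 − 5 = 13.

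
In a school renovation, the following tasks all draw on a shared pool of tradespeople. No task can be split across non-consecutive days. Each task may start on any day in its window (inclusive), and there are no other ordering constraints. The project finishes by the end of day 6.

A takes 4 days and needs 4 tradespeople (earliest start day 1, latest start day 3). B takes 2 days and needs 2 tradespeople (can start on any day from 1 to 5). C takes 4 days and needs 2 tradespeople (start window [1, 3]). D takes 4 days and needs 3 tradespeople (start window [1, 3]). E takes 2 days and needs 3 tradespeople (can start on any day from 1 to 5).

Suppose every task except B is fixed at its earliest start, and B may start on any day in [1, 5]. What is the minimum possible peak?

B@1: d1:14  d2:14  d3:9  d4:9  d5:0  d6:0 → peak 14
B@2: d1:12  d2:14  d3:11  d4:9  d5:0  d6:0 → peak 14
B@3: d1:12  d2:12  d3:11  d4:11  d5:0  d6:0 → peak 12
B@4: d1:12  d2:12  d3:9  d4:11  d5:2  d6:0 → peak 12
B@5: d1:12  d2:12  d3:9  d4:9  d5:2  d6:2 → peak 12
Best is B@3, peak 12.

12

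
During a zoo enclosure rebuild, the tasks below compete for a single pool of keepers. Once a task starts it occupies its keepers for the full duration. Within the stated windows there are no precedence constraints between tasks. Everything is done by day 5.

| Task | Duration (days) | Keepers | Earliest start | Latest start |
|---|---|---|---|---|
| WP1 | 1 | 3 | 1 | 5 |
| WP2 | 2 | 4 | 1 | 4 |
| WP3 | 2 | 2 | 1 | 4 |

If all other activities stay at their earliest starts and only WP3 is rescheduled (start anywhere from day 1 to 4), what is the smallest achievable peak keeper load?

7

WP3@1: d1:9  d2:6  d3:0  d4:0  d5:0 → peak 9
WP3@2: d1:7  d2:6  d3:2  d4:0  d5:0 → peak 7
WP3@3: d1:7  d2:4  d3:2  d4:2  d5:0 → peak 7
WP3@4: d1:7  d2:4  d3:0  d4:2  d5:2 → peak 7
Best is WP3@2, peak 7.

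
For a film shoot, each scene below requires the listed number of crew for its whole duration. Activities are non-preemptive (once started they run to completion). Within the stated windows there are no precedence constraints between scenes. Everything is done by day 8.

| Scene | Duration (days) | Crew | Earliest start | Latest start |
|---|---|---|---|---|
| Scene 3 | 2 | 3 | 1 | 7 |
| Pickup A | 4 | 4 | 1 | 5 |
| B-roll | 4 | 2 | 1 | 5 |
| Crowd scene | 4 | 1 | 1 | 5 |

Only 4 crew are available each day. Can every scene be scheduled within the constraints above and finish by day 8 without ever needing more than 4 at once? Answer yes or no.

no

Total crew member-days = 34; over 8 days the average is 34/8 > 4, so some day must exceed 4.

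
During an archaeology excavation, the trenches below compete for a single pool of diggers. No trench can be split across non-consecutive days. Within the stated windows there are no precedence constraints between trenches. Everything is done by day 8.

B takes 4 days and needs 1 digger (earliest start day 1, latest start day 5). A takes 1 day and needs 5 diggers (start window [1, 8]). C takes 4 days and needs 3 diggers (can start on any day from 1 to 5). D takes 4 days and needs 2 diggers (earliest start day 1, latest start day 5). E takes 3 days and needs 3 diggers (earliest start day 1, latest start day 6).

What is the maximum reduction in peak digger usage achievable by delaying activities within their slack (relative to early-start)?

8

Early-start peak: d1:14  d2:9  d3:9  d4:6  d5:0  d6:0  d7:0  d8:0 ⇒ 14.
Leveled (B@1, A@1, C@2, D@2, E@6): d1:6  d2:6  d3:6  d4:6  d5:5  d6:3  d7:3  d8:3 ⇒ 6.
Reduction 14 − 6 = 8.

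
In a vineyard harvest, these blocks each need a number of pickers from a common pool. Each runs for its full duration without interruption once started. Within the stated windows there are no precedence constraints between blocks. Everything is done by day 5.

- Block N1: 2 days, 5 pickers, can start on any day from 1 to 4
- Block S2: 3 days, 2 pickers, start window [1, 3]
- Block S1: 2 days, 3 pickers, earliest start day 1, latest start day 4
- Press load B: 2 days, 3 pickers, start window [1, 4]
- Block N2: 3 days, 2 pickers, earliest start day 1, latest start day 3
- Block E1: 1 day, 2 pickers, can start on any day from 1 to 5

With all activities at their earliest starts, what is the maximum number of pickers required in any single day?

17

Early-start schedule: Block N1@1, Block S2@1, Block S1@1, Press load B@1, Block N2@1, Block E1@1.
Load per day: day 1: 17, day 2: 15, day 3: 4, day 4: 0, day 5: 0.
Peak is 17.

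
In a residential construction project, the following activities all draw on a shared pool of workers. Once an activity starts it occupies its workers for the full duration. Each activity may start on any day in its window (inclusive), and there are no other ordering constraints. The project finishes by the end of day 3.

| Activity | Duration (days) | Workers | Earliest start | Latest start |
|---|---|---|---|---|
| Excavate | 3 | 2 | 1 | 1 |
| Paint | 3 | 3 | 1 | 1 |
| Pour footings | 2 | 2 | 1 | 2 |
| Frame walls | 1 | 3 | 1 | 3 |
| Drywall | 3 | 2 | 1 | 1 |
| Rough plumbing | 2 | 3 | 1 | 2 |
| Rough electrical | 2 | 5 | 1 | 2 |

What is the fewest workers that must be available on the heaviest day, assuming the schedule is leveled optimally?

Early-start (Excavate@1, Paint@1, Pour footings@1, Frame walls@1, Drywall@1, Rough plumbing@1, Rough electrical@1) gives peak 20: d1:20  d2:17  d3:7.
Shift Rough electrical→2.
Schedule Excavate@1, Paint@1, Pour footings@1, Frame walls@1, Drywall@1, Rough plumbing@1, Rough electrical@2: d1:15  d2:17  d3:12 — peak 17.
No arrangement of the 24 feasible schedules does better.

17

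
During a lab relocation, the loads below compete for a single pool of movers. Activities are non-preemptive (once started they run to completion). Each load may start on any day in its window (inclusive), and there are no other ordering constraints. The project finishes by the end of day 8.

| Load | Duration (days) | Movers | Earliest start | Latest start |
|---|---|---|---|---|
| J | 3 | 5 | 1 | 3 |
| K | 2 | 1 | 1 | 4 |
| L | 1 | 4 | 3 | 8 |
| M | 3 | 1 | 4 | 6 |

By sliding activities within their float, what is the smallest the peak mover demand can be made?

Early-start (J@1, K@1, L@3, M@4) gives peak 9: d1:6  d2:6  d3:9  d4:1  d5:1  d6:1  d7:0  d8:0.
Shift K→4, L→4, M→5.
Schedule J@1, K@4, L@4, M@5: d1:5  d2:5  d3:5  d4:5  d5:2  d6:1  d7:1  d8:0 — peak 5.

5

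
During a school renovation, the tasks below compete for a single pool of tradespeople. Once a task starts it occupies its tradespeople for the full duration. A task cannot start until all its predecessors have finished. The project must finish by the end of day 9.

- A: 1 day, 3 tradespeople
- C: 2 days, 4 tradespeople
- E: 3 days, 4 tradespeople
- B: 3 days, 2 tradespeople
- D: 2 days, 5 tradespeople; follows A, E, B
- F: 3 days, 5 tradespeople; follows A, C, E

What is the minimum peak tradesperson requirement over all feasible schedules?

8

Early-start (A@1, C@1, E@1, B@1, D@4, F@4) gives peak 13: d1:13  d2:10  d3:6  d4:10  d5:10  d6:5  d7:0  d8:0  d9:0.
Shift E→2, B→3, D→8, F→5.
Schedule A@1, C@1, E@2, B@3, D@8, F@5: d1:7  d2:8  d3:6  d4:6  d5:7  d6:5  d7:5  d8:5  d9:5 — peak 8.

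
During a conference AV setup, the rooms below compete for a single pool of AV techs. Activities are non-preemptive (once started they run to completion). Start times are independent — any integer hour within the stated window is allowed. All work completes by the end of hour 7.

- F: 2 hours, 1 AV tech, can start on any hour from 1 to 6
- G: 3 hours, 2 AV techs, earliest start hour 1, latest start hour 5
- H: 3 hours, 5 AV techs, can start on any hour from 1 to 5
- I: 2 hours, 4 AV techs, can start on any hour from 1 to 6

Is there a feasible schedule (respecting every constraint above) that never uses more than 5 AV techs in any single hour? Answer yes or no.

The minimum achievable peak is 6; 5 < 6, so no feasible schedule stays within the cap.

no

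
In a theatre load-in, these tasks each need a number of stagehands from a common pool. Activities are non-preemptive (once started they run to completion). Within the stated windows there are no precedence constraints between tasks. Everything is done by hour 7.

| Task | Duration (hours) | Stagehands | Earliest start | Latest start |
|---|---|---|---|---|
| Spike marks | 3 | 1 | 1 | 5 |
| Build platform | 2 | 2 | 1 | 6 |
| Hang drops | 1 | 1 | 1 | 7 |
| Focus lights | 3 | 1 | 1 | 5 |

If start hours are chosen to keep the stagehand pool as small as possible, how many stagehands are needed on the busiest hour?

Early-start (Spike marks@1, Build platform@1, Hang drops@1, Focus lights@1) gives peak 5: h1:5  h2:4  h3:2  h4:0  h5:0  h6:0  h7:0.
Shift Build platform→4, Hang drops→6.
Schedule Spike marks@1, Build platform@4, Hang drops@6, Focus lights@1: h1:2  h2:2  h3:2  h4:2  h5:2  h6:1  h7:0 — peak 2.
Total stagehand-hours = 11 over 7 hours ⇒ peak ≥ ⌈11/7⌉ = 2, so 2 is optimal.

2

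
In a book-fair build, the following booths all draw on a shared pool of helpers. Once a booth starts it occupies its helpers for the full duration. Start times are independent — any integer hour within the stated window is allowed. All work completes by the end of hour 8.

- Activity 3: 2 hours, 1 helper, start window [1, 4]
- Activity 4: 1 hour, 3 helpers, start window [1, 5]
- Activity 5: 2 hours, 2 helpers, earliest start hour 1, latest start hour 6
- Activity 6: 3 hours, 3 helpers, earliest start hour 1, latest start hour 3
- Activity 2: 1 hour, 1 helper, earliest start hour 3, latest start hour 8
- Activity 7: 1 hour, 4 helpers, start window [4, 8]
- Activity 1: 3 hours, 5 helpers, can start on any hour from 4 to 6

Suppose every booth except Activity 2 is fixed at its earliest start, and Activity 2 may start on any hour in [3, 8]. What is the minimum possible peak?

9

Activity 2@3: h1:9  h2:6  h3:4  h4:9  h5:5  h6:5  h7:0  h8:0 → peak 9
Activity 2@4: h1:9  h2:6  h3:3  h4:10  h5:5  h6:5  h7:0  h8:0 → peak 10
Activity 2@5: h1:9  h2:6  h3:3  h4:9  h5:6  h6:5  h7:0  h8:0 → peak 9
Activity 2@6: h1:9  h2:6  h3:3  h4:9  h5:5  h6:6  h7:0  h8:0 → peak 9
Activity 2@7: h1:9  h2:6  h3:3  h4:9  h5:5  h6:5  h7:1  h8:0 → peak 9
Activity 2@8: h1:9  h2:6  h3:3  h4:9  h5:5  h6:5  h7:0  h8:1 → peak 9
Best is Activity 2@3, peak 9.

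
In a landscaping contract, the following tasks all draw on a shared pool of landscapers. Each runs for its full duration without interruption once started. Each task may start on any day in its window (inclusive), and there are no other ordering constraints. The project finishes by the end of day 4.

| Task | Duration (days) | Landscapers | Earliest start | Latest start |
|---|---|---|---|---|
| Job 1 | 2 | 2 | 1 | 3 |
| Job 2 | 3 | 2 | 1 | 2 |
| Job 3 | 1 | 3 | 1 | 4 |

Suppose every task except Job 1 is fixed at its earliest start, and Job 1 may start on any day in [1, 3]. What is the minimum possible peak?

5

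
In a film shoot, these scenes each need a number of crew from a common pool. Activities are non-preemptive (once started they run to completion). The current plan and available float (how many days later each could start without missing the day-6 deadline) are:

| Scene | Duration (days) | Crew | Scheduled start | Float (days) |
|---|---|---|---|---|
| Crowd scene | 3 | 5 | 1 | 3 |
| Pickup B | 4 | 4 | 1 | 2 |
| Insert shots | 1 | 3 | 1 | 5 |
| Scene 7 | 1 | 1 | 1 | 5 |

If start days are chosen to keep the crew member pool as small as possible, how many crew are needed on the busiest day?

Early-start (Crowd scene@1, Pickup B@1, Insert shots@1, Scene 7@1) gives peak 13: d1:13  d2:9  d3:9  d4:4  d5:0  d6:0.
Shift Insert shots→4, Scene 7→4.
Schedule Crowd scene@1, Pickup B@1, Insert shots@4, Scene 7@4: d1:9  d2:9  d3:9  d4:8  d5:0  d6:0 — peak 9.

9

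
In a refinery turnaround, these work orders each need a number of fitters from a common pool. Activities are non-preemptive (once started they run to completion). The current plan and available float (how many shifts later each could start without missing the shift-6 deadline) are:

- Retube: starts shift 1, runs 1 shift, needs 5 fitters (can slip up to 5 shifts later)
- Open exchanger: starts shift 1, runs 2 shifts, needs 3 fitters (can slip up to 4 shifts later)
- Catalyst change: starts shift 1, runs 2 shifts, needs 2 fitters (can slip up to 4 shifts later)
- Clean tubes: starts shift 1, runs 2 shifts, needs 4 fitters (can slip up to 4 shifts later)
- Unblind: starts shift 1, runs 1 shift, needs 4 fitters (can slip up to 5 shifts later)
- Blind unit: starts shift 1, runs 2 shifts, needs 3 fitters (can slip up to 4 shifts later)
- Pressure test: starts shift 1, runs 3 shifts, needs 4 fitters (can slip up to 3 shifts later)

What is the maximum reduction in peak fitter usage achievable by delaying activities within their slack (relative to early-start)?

17

Early-start peak: s1:25  s2:16  s3:4  s4:0  s5:0  s6:0 ⇒ 25.
Leveled (Retube@1, Open exchanger@1, Catalyst change@2, Clean tubes@4, Unblind@6, Blind unit@2, Pressure test@4): s1:8  s2:8  s3:5  s4:8  s5:8  s6:8 ⇒ 8.
Reduction 25 − 8 = 17.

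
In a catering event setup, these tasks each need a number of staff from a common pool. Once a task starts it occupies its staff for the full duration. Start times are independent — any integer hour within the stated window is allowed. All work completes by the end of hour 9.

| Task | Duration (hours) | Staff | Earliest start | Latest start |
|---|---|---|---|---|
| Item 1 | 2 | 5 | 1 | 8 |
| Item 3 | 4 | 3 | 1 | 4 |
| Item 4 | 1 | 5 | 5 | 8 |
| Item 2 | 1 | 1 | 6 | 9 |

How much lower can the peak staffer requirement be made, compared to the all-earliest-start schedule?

3

Early-start peak: h1:8  h2:8  h3:3  h4:3  h5:5  h6:1  h7:0  h8:0  h9:0 ⇒ 8.
Leveled (Item 1@1, Item 3@3, Item 4@7, Item 2@6): h1:5  h2:5  h3:3  h4:3  h5:3  h6:4  h7:5  h8:0  h9:0 ⇒ 5.
Reduction 8 − 5 = 3.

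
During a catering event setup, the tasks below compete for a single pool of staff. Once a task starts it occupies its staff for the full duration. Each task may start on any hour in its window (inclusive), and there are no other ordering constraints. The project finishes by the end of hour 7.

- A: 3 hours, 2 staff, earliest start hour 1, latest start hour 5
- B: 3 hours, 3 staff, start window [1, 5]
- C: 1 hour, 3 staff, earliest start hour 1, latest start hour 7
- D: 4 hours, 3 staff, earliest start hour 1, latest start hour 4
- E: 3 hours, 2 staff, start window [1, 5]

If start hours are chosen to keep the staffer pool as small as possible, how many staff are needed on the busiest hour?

Early-start (A@1, B@1, C@1, D@1, E@1) gives peak 13: h1:13  h2:10  h3:10  h4:3  h5:0  h6:0  h7:0.
Shift C→4, D→4, E→5.
Schedule A@1, B@1, C@4, D@4, E@5: h1:5  h2:5  h3:5  h4:6  h5:5  h6:5  h7:5 — peak 6.
Total staffer-hours = 36 over 7 hours ⇒ peak ≥ ⌈36/7⌉ = 6, so 6 is optimal.

6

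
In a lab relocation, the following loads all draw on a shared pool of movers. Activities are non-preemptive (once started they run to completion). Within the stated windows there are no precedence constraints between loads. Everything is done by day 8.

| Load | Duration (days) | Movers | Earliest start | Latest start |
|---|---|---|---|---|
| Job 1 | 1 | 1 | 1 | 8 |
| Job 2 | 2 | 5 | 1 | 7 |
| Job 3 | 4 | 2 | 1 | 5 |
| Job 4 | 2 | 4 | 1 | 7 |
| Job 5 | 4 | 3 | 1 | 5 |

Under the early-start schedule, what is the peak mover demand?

Early-start schedule: Job 1@1, Job 2@1, Job 3@1, Job 4@1, Job 5@1.
Load per day: day 1: 15, day 2: 14, day 3: 5, day 4: 5, day 5: 0, day 6: 0, day 7: 0, day 8: 0.
Peak is 15.

15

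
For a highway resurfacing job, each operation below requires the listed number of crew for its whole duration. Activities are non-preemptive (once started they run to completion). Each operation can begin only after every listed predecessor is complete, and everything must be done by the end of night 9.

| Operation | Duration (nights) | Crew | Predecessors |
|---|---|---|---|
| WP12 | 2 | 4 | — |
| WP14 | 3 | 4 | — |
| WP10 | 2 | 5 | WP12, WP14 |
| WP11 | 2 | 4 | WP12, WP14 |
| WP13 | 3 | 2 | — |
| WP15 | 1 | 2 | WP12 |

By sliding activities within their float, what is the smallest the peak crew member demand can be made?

6

Early-start (WP12@1, WP14@1, WP10@4, WP11@4, WP13@1, WP15@3) gives peak 10: n1:10  n2:10  n3:8  n4:9  n5:9  n6:0  n7:0  n8:0  n9:0.
Shift WP14→3, WP10→6, WP11→8, WP15→4.
Schedule WP12@1, WP14@3, WP10@6, WP11@8, WP13@1, WP15@4: n1:6  n2:6  n3:6  n4:6  n5:4  n6:5  n7:5  n8:4  n9:4 — peak 6.
Total crew member-nights = 46 over 9 nights ⇒ peak ≥ ⌈46/9⌉ = 6, so 6 is optimal.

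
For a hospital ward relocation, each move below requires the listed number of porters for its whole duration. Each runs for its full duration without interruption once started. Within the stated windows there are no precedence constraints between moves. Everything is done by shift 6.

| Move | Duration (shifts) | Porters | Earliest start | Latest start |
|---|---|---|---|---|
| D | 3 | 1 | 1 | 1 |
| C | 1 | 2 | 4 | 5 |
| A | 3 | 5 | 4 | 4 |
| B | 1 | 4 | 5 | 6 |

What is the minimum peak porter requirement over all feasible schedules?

9

Schedule D@1, C@4, A@4, B@5: s1:1  s2:1  s3:1  s4:7  s5:9  s6:5 — peak 9.
No arrangement of the 4 feasible schedules does better.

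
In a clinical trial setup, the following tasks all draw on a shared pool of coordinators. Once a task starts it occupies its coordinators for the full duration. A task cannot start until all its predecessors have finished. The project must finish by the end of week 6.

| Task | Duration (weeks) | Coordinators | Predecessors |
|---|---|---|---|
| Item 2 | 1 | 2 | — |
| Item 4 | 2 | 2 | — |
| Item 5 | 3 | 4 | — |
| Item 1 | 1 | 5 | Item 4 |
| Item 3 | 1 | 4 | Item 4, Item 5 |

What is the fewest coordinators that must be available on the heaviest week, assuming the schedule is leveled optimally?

6

Early-start (Item 2@1, Item 4@1, Item 5@1, Item 1@3, Item 3@4) gives peak 9: w1:8  w2:6  w3:9  w4:4  w5:0  w6:0.
Shift Item 5→2, Item 1→5, Item 3→6.
Schedule Item 2@1, Item 4@1, Item 5@2, Item 1@5, Item 3@6: w1:4  w2:6  w3:4  w4:4  w5:5  w6:4 — peak 6.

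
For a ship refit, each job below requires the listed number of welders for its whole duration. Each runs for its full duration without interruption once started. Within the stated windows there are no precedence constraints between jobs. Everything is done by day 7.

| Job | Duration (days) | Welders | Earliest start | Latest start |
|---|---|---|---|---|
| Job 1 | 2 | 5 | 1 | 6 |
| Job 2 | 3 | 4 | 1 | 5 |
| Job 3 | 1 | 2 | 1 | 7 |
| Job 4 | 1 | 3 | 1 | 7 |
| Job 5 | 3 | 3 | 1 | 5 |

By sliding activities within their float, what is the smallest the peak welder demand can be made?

Early-start (Job 1@1, Job 2@1, Job 3@1, Job 4@1, Job 5@1) gives peak 17: d1:17  d2:12  d3:7  d4:0  d5:0  d6:0  d7:0.
Shift Job 2→3, Job 4→3, Job 5→4.
Schedule Job 1@1, Job 2@3, Job 3@1, Job 4@3, Job 5@4: d1:7  d2:5  d3:7  d4:7  d5:7  d6:3  d7:0 — peak 7.

7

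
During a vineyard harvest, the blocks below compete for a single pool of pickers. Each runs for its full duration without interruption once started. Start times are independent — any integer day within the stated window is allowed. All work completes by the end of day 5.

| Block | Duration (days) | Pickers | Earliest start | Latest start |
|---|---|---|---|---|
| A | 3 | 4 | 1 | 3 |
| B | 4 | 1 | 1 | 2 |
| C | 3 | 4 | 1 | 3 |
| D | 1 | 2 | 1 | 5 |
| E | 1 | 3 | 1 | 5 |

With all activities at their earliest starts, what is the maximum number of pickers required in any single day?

Early-start schedule: A@1, B@1, C@1, D@1, E@1.
Load per day: day 1: 14, day 2: 9, day 3: 9, day 4: 1, day 5: 0.
Peak is 14.

14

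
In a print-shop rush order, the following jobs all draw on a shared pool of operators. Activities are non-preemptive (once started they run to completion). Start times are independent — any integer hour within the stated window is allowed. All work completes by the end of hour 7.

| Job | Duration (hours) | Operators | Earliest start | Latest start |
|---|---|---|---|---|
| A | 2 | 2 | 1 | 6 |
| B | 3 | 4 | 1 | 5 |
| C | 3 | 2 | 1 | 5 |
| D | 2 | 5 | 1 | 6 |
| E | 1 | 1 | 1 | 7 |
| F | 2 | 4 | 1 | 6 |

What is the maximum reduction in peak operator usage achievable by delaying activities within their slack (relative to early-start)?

12

Early-start peak: h1:18  h2:17  h3:6  h4:0  h5:0  h6:0  h7:0 ⇒ 18.
Leveled (A@1, B@1, C@3, D@6, E@6, F@4): h1:6  h2:6  h3:6  h4:6  h5:6  h6:6  h7:5 ⇒ 6.
Reduction 18 − 6 = 12.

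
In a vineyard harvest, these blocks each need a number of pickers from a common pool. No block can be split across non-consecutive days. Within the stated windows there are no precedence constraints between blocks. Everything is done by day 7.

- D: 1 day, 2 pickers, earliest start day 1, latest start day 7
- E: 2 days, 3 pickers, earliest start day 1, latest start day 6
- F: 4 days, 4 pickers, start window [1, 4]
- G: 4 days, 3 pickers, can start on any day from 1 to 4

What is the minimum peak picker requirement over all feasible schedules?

Early-start (D@1, E@1, F@1, G@1) gives peak 12: d1:12  d2:10  d3:7  d4:7  d5:0  d6:0  d7:0.
Shift F→2, G→3.
Schedule D@1, E@1, F@2, G@3: d1:5  d2:7  d3:7  d4:7  d5:7  d6:3  d7:0 — peak 7.

7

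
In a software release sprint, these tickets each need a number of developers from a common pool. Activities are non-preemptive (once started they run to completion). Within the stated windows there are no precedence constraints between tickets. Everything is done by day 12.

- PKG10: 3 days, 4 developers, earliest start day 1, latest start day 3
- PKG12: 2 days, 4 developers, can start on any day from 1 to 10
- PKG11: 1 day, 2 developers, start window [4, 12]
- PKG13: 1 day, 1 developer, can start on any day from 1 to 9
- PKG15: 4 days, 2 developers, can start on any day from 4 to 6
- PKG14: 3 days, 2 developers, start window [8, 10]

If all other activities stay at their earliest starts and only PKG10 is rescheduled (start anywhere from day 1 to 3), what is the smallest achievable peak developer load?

8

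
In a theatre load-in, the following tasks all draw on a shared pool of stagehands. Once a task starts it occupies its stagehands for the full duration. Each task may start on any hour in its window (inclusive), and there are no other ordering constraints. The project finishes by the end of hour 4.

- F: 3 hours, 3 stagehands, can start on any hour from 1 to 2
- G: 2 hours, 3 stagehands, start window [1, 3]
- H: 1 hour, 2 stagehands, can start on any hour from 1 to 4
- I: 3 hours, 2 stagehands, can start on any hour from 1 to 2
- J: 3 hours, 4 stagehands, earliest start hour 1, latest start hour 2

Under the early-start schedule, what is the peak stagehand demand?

14

Early-start schedule: F@1, G@1, H@1, I@1, J@1.
Load per hour: hour 1: 14, hour 2: 12, hour 3: 9, hour 4: 0.
Peak is 14.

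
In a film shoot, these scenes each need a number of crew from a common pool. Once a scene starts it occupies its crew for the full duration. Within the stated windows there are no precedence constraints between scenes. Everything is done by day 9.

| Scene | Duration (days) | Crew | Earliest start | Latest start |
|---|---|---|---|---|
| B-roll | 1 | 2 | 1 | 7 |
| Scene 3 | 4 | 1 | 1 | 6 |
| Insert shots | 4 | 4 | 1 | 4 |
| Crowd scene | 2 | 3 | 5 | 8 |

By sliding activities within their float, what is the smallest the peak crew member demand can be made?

Early-start (B-roll@1, Scene 3@1, Insert shots@1, Crowd scene@5) gives peak 7: d1:7  d2:5  d3:5  d4:5  d5:3  d6:3  d7:0  d8:0  d9:0.
Shift Scene 3→6, Insert shots→2, Crowd scene→6.
Schedule B-roll@1, Scene 3@6, Insert shots@2, Crowd scene@6: d1:2  d2:4  d3:4  d4:4  d5:4  d6:4  d7:4  d8:1  d9:1 — peak 4.
Total crew member-days = 28 over 9 days ⇒ peak ≥ ⌈28/9⌉ = 4, so 4 is optimal.

4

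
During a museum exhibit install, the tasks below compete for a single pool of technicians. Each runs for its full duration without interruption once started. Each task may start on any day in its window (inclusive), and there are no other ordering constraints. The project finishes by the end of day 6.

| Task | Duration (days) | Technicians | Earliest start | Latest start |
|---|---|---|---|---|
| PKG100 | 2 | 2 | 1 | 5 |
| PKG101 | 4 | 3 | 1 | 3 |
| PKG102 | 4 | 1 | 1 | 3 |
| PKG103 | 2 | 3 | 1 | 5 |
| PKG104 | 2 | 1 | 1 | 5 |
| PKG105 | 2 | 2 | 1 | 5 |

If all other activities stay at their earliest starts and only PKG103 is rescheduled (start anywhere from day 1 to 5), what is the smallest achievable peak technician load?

9

PKG103@1: d1:12  d2:12  d3:4  d4:4  d5:0  d6:0 → peak 12
PKG103@2: d1:9  d2:12  d3:7  d4:4  d5:0  d6:0 → peak 12
PKG103@3: d1:9  d2:9  d3:7  d4:7  d5:0  d6:0 → peak 9
PKG103@4: d1:9  d2:9  d3:4  d4:7  d5:3  d6:0 → peak 9
PKG103@5: d1:9  d2:9  d3:4  d4:4  d5:3  d6:3 → peak 9
Best is PKG103@3, peak 9.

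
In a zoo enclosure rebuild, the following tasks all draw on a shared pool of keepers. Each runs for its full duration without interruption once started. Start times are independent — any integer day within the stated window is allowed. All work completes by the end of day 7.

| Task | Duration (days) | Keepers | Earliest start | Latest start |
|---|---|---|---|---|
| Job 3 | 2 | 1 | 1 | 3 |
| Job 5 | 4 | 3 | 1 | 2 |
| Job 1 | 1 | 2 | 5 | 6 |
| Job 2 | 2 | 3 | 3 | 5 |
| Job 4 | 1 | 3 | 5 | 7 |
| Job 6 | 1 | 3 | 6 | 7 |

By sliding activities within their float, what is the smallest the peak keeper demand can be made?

Schedule Job 3@1, Job 5@1, Job 1@5, Job 2@3, Job 4@5, Job 6@6: d1:4  d2:4  d3:6  d4:6  d5:5  d6:3  d7:0 — peak 6.

6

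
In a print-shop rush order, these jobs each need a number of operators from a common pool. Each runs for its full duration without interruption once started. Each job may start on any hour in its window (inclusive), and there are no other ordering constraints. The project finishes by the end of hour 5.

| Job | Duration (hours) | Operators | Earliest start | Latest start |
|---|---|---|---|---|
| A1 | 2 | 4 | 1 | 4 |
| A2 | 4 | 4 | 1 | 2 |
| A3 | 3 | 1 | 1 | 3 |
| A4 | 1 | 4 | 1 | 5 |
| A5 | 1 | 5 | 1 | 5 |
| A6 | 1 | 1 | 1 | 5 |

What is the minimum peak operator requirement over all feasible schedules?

9

Early-start (A1@1, A2@1, A3@1, A4@1, A5@1, A6@1) gives peak 19: h1:19  h2:9  h3:5  h4:4  h5:0.
Shift A4→3, A5→4, A6→5.
Schedule A1@1, A2@1, A3@1, A4@3, A5@4, A6@5: h1:9  h2:9  h3:9  h4:9  h5:1 — peak 9.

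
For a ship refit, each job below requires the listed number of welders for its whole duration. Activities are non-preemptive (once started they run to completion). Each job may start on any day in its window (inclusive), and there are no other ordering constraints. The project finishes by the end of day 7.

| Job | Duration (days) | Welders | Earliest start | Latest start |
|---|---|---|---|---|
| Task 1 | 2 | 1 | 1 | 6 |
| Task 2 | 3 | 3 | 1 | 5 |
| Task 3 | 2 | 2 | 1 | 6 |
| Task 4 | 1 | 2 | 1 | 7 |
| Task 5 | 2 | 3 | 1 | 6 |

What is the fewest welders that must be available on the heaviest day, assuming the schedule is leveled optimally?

Early-start (Task 1@1, Task 2@1, Task 3@1, Task 4@1, Task 5@1) gives peak 11: d1:11  d2:9  d3:3  d4:0  d5:0  d6:0  d7:0.
Shift Task 3→4, Task 4→4, Task 5→6.
Schedule Task 1@1, Task 2@1, Task 3@4, Task 4@4, Task 5@6: d1:4  d2:4  d3:3  d4:4  d5:2  d6:3  d7:3 — peak 4.
Total welder-days = 23 over 7 days ⇒ peak ≥ ⌈23/7⌉ = 4, so 4 is optimal.

4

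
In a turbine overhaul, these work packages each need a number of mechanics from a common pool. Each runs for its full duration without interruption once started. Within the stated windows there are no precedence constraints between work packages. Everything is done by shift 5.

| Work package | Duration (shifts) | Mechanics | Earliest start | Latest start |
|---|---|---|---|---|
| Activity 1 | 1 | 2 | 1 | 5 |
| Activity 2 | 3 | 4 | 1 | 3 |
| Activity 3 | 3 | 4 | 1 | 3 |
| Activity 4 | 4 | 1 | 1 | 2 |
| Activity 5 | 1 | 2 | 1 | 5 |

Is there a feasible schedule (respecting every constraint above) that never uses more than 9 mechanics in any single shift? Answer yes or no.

Schedule Activity 1@1, Activity 2@1, Activity 3@2, Activity 4@1, Activity 5@1: s1:9  s2:9  s3:9  s4:5  s5:0 — peak 9 ≤ 9.

yes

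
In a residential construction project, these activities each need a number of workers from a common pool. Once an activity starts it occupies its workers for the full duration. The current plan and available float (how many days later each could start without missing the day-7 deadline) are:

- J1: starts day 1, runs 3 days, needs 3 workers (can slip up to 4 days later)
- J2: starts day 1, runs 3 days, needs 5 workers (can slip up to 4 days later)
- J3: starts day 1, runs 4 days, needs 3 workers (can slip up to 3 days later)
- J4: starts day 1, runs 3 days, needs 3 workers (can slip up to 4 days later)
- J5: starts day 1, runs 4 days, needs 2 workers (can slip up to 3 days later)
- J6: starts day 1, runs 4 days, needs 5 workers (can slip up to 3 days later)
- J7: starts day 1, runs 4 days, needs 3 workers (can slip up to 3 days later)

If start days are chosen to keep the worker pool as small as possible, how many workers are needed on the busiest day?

13

Early-start (J1@1, J2@1, J3@1, J4@1, J5@1, J6@1, J7@1) gives peak 24: d1:24  d2:24  d3:24  d4:13  d5:0  d6:0  d7:0.
Shift J4→5, J6→4, J7→4.
Schedule J1@1, J2@1, J3@1, J4@5, J5@1, J6@4, J7@4: d1:13  d2:13  d3:13  d4:13  d5:11  d6:11  d7:11 — peak 13.
Total worker-days = 85 over 7 days ⇒ peak ≥ ⌈85/7⌉ = 13, so 13 is optimal.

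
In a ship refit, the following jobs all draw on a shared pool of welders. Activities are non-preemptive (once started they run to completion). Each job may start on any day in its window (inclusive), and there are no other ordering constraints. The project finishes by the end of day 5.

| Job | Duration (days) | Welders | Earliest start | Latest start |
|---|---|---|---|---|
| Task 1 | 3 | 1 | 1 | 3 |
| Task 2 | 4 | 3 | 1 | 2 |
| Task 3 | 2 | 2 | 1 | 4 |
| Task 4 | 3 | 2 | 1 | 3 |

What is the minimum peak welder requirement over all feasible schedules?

Early-start (Task 1@1, Task 2@1, Task 3@1, Task 4@1) gives peak 8: d1:8  d2:8  d3:6  d4:3  d5:0.
Shift Task 4→3.
Schedule Task 1@1, Task 2@1, Task 3@1, Task 4@3: d1:6  d2:6  d3:6  d4:5  d5:2 — peak 6.

6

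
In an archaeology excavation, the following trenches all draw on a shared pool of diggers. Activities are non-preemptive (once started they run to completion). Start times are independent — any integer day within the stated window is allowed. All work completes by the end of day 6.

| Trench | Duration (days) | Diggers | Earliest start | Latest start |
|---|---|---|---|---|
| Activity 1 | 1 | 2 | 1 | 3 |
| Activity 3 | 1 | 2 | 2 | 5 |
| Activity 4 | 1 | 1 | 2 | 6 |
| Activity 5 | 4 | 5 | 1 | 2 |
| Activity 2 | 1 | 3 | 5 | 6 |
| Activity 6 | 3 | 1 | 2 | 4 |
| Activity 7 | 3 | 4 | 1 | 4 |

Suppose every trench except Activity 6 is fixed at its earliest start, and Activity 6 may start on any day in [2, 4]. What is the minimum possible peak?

Activity 6@2: d1:11  d2:13  d3:10  d4:6  d5:3  d6:0 → peak 13
Activity 6@3: d1:11  d2:12  d3:10  d4:6  d5:4  d6:0 → peak 12
Activity 6@4: d1:11  d2:12  d3:9  d4:6  d5:4  d6:1 → peak 12
Best is Activity 6@3, peak 12.

12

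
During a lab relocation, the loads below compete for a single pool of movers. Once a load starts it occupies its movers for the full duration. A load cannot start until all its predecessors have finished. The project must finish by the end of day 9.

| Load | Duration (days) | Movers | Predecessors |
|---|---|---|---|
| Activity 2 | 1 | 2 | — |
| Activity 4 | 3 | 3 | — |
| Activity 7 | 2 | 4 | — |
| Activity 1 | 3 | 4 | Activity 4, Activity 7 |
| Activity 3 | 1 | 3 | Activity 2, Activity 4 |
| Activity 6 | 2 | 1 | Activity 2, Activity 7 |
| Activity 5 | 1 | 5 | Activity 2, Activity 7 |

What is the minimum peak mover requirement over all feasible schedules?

Early-start (Activity 2@1, Activity 4@1, Activity 7@1, Activity 1@4, Activity 3@4, Activity 6@3, Activity 5@3) gives peak 9: d1:9  d2:7  d3:9  d4:8  d5:4  d6:4  d7:0  d8:0  d9:0.
Shift Activity 7→2, Activity 6→5, Activity 5→7.
Schedule Activity 2@1, Activity 4@1, Activity 7@2, Activity 1@4, Activity 3@4, Activity 6@5, Activity 5@7: d1:5  d2:7  d3:7  d4:7  d5:5  d6:5  d7:5  d8:0  d9:0 — peak 7.

7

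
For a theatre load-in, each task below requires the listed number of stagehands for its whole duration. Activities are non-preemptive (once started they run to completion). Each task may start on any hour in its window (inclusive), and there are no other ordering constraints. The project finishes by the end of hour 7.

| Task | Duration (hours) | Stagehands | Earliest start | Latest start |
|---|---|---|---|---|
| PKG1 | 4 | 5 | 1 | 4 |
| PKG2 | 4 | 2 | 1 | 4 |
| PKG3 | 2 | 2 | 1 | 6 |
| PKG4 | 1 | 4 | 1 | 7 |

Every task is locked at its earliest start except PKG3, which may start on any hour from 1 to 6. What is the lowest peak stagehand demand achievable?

11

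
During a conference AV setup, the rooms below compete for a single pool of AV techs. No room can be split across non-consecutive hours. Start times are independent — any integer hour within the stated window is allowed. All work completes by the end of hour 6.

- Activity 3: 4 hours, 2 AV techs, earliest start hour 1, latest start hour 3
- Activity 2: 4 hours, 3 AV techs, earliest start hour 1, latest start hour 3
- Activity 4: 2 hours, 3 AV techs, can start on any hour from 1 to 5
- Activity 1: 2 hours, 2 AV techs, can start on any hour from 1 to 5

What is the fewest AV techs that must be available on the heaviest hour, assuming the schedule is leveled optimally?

5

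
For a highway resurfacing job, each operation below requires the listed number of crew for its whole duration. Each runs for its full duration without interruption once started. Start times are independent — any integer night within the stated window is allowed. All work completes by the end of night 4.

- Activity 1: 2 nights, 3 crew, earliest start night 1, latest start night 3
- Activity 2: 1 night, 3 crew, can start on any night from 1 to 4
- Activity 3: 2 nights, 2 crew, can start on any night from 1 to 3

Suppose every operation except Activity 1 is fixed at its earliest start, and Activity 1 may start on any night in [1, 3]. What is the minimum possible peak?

5

Activity 1@1: n1:8  n2:5  n3:0  n4:0 → peak 8
Activity 1@2: n1:5  n2:5  n3:3  n4:0 → peak 5
Activity 1@3: n1:5  n2:2  n3:3  n4:3 → peak 5
Best is Activity 1@2, peak 5.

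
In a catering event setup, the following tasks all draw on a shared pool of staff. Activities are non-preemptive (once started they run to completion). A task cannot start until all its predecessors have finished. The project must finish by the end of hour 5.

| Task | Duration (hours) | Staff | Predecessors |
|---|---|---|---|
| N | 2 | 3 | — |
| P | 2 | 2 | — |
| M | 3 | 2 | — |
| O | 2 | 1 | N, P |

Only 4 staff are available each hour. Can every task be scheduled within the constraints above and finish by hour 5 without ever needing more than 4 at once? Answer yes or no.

The minimum achievable peak is 5; 4 < 5, so no feasible schedule stays within the cap.

no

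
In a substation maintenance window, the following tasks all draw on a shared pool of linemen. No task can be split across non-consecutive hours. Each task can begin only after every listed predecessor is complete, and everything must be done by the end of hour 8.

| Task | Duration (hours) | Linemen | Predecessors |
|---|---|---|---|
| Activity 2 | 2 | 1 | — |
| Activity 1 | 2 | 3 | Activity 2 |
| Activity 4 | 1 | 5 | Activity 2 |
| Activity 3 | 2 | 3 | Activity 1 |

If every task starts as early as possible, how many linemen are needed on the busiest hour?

Early-start schedule: Activity 2@1, Activity 1@3, Activity 4@3, Activity 3@5.
Load per hour: hour 1: 1, hour 2: 1, hour 3: 8, hour 4: 3, hour 5: 3, hour 6: 3, hour 7: 0, hour 8: 0.
Peak is 8.

8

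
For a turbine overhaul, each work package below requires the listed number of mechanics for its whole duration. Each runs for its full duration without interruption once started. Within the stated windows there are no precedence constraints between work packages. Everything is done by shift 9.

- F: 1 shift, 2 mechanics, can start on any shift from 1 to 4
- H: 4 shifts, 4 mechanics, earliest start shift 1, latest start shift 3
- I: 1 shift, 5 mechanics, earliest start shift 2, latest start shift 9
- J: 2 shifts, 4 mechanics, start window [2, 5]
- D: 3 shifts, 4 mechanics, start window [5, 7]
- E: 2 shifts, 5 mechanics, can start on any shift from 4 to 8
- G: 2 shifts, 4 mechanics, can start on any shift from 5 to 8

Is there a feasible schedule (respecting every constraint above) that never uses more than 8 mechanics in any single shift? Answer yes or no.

The minimum achievable peak is 9; 8 < 9, so no feasible schedule stays within the cap.

no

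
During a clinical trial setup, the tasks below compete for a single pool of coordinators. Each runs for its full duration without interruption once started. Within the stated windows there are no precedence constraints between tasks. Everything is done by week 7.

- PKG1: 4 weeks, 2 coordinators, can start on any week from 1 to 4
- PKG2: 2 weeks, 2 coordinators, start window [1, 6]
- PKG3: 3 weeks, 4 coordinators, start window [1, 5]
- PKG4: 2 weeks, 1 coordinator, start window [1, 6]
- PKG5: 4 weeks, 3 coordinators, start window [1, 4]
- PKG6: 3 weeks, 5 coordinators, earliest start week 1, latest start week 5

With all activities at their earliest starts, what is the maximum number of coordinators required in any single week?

Early-start schedule: PKG1@1, PKG2@1, PKG3@1, PKG4@1, PKG5@1, PKG6@1.
Load per week: week 1: 17, week 2: 17, week 3: 14, week 4: 5, week 5: 0, week 6: 0, week 7: 0.
Peak is 17.

17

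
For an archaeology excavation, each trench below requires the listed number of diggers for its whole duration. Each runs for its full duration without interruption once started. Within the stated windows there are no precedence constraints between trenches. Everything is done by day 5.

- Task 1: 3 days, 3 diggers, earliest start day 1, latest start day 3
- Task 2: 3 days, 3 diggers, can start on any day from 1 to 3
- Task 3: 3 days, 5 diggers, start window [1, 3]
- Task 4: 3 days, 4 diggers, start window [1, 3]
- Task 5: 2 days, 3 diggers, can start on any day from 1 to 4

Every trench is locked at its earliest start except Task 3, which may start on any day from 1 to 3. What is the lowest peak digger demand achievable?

15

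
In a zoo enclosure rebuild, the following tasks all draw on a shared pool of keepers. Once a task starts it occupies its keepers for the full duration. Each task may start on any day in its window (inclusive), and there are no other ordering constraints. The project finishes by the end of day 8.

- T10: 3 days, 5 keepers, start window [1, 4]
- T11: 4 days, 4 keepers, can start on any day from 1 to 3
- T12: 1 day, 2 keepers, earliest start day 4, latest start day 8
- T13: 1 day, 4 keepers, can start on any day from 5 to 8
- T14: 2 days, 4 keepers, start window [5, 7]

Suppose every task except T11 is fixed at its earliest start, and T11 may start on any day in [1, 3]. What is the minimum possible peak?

9

T11@1: d1:9  d2:9  d3:9  d4:6  d5:8  d6:4  d7:0  d8:0 → peak 9
T11@2: d1:5  d2:9  d3:9  d4:6  d5:12  d6:4  d7:0  d8:0 → peak 12
T11@3: d1:5  d2:5  d3:9  d4:6  d5:12  d6:8  d7:0  d8:0 → peak 12
Best is T11@1, peak 9.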